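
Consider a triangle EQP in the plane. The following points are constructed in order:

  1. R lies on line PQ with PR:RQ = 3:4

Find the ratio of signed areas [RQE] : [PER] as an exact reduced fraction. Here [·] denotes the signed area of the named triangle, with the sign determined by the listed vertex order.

Assign E = (0, 0), Q = (1, 0), P = (0, 1) — the answer is frame-independent, so this choice is without loss of generality.
1. R lies on line PQ with PR:RQ = 3:4 ⇒ R = (3/7, 4/7)
2·[RQE] = -4/7, 2·[PER] = 3/7
[RQE]:[PER] = -4/7:3/7 = -4/3

[RQE]:[PER] = -4/3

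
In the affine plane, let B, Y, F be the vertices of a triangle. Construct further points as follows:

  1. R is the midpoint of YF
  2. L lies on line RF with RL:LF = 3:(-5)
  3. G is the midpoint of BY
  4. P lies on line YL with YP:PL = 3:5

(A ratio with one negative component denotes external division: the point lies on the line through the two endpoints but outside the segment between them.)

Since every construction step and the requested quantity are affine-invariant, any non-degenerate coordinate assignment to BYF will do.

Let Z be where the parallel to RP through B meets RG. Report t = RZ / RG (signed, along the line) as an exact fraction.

t = 2

Work in coordinates with B = (0, 0), Y = (1, 0), F = (0, 1).
1. R is the midpoint of YF ⇒ R = (1/2, 1/2)
2. L lies on line RF with RL:LF = 3:(-5) ⇒ L = (5/4, -1/4)
3. G is the midpoint of BY ⇒ G = (1/2, 0)
4. P lies on line YL with YP:PL = 3:5 ⇒ P = (35/32, -3/32)
through B parallel to RP: direction (19/32, -19/32); meets RG at Z = (1/2, -1/2)
Z = R + t·(G−R) with t = 2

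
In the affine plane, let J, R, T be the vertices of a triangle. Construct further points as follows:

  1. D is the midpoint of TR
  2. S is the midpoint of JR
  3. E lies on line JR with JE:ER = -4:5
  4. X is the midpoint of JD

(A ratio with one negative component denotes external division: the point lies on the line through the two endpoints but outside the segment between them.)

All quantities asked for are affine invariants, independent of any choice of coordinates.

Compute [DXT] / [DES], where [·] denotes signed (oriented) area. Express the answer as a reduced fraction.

[DXT]:[DES] = -1/9

Set J = (0, 0), R = (1, 0), T = (0, 1); any affine frame gives the same invariant.
1. D is the midpoint of TR ⇒ D = (1/2, 1/2)
2. S is the midpoint of JR ⇒ S = (1/2, 0)
3. E lies on line JR with JE:ER = -4:5 ⇒ E = (-4, 0)
4. X is the midpoint of JD ⇒ X = (1/4, 1/4)
2·[DXT] = -1/4, 2·[DES] = 9/4
[DXT]:[DES] = -1/4:9/4 = -1/9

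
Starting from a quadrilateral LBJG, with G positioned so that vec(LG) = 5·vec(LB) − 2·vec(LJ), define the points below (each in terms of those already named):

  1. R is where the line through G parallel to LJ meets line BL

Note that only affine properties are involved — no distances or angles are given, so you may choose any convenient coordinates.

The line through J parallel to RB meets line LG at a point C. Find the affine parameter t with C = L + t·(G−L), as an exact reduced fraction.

Work in coordinates with L = (0, 0), B = (1, 0), J = (0, 1), G = (5, -2).
1. R is where the line through G parallel to LJ meets line BL ⇒ R = (5, 0)
through J parallel to RB: direction (-4, 0); meets LG at C = (-5/2, 1)
C = L + t·(G−L) with t = -1/2

t = -1/2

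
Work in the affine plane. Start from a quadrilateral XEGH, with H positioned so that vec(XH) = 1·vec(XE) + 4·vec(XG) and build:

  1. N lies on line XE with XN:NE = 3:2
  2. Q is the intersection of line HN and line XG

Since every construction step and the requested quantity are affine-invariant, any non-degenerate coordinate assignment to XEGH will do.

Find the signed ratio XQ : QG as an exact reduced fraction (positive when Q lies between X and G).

XQ:QG = -6/7

Work in coordinates with X = (0, 0), E = (1, 0), G = (0, 1), H = (1, 4).
1. N lies on line XE with XN:NE = 3:2 ⇒ N = (3/5, 0)
2. Q is the intersection of line HN and line XG ⇒ Q = (0, -6)
Q = X + t·(G−X) with t = -6, so XQ:QG = t:(1−t) = -6:7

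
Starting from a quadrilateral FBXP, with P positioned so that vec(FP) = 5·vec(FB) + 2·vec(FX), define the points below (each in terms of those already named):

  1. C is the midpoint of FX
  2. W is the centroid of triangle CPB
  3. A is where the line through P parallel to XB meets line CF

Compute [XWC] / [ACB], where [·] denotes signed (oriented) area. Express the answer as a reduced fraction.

[XWC]:[ACB] = -2/13

Set F = (0, 0), B = (1, 0), X = (0, 1), P = (5, 2); any affine frame gives the same invariant.
1. C is the midpoint of FX ⇒ C = (0, 1/2)
2. W is the centroid of triangle CPB ⇒ W = (2, 5/6)
3. A is where the line through P parallel to XB meets line CF ⇒ A = (0, 7)
2·[XWC] = -1, 2·[ACB] = 13/2
[XWC]:[ACB] = -1:13/2 = -2/13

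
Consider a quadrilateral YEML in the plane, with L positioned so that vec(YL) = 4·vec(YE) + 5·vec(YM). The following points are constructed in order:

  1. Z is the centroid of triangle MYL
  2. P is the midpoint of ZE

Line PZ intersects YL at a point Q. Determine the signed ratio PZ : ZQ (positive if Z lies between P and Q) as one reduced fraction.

PZ:ZQ = -19/8

Work in coordinates with Y = (0, 0), E = (1, 0), M = (0, 1), L = (4, 5).
1. Z is the centroid of triangle MYL ⇒ Z = (4/3, 2)
2. P is the midpoint of ZE ⇒ P = (7/6, 1)
line PZ meets YL at Q = (24/19, 30/19)
Z = P + t·(Q−P) with t = 19/11, so PZ:ZQ = 19/11:-8/11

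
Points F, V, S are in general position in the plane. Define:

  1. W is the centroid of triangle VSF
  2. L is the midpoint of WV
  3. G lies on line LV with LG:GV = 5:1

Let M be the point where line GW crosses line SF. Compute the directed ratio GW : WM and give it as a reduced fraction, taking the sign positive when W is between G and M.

GW:WM = 11/6

Set F = (0, 0), V = (1, 0), S = (0, 1); any affine frame gives the same invariant.
1. W is the centroid of triangle VSF ⇒ W = (1/3, 1/3)
2. L is the midpoint of WV ⇒ L = (2/3, 1/6)
3. G lies on line LV with LG:GV = 5:1 ⇒ G = (17/18, 1/36)
line GW meets SF at M = (0, 1/2)
W = G + t·(M−G) with t = 11/17, so GW:WM = 11/17:6/17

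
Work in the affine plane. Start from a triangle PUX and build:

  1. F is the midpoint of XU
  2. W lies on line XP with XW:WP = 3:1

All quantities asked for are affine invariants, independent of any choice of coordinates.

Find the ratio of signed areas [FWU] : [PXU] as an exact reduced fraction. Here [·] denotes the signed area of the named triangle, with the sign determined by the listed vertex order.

[FWU]:[PXU] = -3/8

Set P = (0, 0), U = (1, 0), X = (0, 1); any affine frame gives the same invariant.
1. F is the midpoint of XU ⇒ F = (1/2, 1/2)
2. W lies on line XP with XW:WP = 3:1 ⇒ W = (0, 1/4)
2·[FWU] = 3/8, 2·[PXU] = -1
[FWU]:[PXU] = 3/8:-1 = -3/8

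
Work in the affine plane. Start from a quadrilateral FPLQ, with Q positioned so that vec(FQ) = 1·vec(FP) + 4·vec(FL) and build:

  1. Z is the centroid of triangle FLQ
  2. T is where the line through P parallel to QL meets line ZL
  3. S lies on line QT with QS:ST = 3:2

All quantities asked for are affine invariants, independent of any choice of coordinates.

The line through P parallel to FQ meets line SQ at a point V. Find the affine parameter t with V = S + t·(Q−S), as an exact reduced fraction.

Assign F = (0, 0), P = (1, 0), L = (0, 1), Q = (1, 4) — the answer is frame-independent, so this choice is without loss of generality.
1. Z is the centroid of triangle FLQ ⇒ Z = (1/3, 5/3)
2. T is where the line through P parallel to QL meets line ZL ⇒ T = (4, 9)
3. S lies on line QT with QS:ST = 3:2 ⇒ S = (14/5, 7)
through P parallel to FQ: direction (1, 4); meets SQ at V = (19/7, 48/7)
V = S + t·(Q−S) with t = 1/21

t = 1/21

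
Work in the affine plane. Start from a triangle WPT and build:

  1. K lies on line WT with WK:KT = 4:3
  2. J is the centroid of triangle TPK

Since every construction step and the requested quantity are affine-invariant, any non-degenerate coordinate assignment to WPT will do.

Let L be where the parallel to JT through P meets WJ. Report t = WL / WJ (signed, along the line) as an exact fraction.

t = 10/7

Assign W = (0, 0), P = (1, 0), T = (0, 1) — the answer is frame-independent, so this choice is without loss of generality.
1. K lies on line WT with WK:KT = 4:3 ⇒ K = (0, 4/7)
2. J is the centroid of triangle TPK ⇒ J = (1/3, 11/21)
through P parallel to JT: direction (-1/3, 10/21); meets WJ at L = (10/21, 110/147)
L = W + t·(J−W) with t = 10/7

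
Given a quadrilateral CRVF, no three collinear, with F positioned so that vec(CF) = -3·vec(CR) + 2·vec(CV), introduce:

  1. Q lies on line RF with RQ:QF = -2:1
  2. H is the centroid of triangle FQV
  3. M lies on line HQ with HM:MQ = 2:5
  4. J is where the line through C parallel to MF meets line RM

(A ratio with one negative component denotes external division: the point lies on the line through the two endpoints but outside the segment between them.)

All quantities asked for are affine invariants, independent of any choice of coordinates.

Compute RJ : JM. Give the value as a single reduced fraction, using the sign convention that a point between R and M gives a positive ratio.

RJ:JM = -17/7

Work in coordinates with C = (0, 0), R = (1, 0), V = (0, 1), F = (-3, 2).
1. Q lies on line RF with RQ:QF = -2:1 ⇒ Q = (-7, 4)
2. H is the centroid of triangle FQV ⇒ H = (-10/3, 7/3)
3. M lies on line HQ with HM:MQ = 2:5 ⇒ M = (-92/21, 59/21)
4. J is where the line through C parallel to MF meets line RM ⇒ J = (-1711/210, 1003/210)
J = R + t·(M−R) with t = 17/10, so RJ:JM = t:(1−t) = 17/10:-7/10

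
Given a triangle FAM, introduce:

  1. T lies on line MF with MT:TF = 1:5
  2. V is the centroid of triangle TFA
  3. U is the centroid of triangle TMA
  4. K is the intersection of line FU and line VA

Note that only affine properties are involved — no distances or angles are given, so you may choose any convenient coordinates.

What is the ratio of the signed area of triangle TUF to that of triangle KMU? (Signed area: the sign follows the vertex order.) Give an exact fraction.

Assign F = (0, 0), A = (1, 0), M = (0, 1) — the answer is frame-independent, so this choice is without loss of generality.
1. T lies on line MF with MT:TF = 1:5 ⇒ T = (0, 5/6)
2. V is the centroid of triangle TFA ⇒ V = (1/3, 5/18)
3. U is the centroid of triangle TMA ⇒ U = (1/3, 11/18)
4. K is the intersection of line FU and line VA ⇒ K = (5/27, 55/162)
2·[TUF] = -5/18, 2·[KMU] = -4/27
[TUF]:[KMU] = -5/18:-4/27 = 15/8

[TUF]:[KMU] = 15/8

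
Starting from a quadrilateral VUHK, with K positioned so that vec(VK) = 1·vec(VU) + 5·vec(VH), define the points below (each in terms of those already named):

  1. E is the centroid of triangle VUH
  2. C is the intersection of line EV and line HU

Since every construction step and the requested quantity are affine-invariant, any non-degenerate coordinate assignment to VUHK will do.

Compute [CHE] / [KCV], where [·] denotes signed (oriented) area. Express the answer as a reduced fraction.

Assign V = (0, 0), U = (1, 0), H = (0, 1), K = (1, 5) — the answer is frame-independent, so this choice is without loss of generality.
1. E is the centroid of triangle VUH ⇒ E = (1/3, 1/3)
2. C is the intersection of line EV and line HU ⇒ C = (1/2, 1/2)
2·[CHE] = 1/6, 2·[KCV] = -2
[CHE]:[KCV] = 1/6:-2 = -1/12

[CHE]:[KCV] = -1/12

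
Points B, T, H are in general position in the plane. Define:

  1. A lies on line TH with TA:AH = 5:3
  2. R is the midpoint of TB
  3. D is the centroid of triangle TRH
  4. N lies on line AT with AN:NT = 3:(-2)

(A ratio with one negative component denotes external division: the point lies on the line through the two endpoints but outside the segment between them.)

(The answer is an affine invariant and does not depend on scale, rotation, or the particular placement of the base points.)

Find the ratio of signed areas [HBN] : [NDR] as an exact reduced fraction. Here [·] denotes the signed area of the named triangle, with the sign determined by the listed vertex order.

[HBN]:[NDR] = 27/7

Set B = (0, 0), T = (1, 0), H = (0, 1); any affine frame gives the same invariant.
1. A lies on line TH with TA:AH = 5:3 ⇒ A = (3/8, 5/8)
2. R is the midpoint of TB ⇒ R = (1/2, 0)
3. D is the centroid of triangle TRH ⇒ D = (1/2, 1/3)
4. N lies on line AT with AN:NT = 3:(-2) ⇒ N = (9/4, -5/4)
2·[HBN] = 9/4, 2·[NDR] = 7/12
[HBN]:[NDR] = 9/4:7/12 = 27/7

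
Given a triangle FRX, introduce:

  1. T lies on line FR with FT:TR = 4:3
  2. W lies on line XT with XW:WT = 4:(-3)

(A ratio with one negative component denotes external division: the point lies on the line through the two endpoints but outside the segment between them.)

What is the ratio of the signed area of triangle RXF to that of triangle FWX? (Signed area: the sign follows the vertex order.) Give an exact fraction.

Set F = (0, 0), R = (1, 0), X = (0, 1); any affine frame gives the same invariant.
1. T lies on line FR with FT:TR = 4:3 ⇒ T = (4/7, 0)
2. W lies on line XT with XW:WT = 4:(-3) ⇒ W = (16/7, -3)
2·[RXF] = 1, 2·[FWX] = 16/7
[RXF]:[FWX] = 1:16/7 = 7/16

[RXF]:[FWX] = 7/16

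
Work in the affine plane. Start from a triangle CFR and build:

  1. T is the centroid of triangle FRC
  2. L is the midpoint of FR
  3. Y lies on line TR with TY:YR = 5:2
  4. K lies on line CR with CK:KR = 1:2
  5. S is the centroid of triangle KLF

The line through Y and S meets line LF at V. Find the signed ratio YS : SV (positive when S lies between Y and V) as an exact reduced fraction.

Set C = (0, 0), F = (1, 0), R = (0, 1); any affine frame gives the same invariant.
1. T is the centroid of triangle FRC ⇒ T = (1/3, 1/3)
2. L is the midpoint of FR ⇒ L = (1/2, 1/2)
3. Y lies on line TR with TY:YR = 5:2 ⇒ Y = (2/21, 17/21)
4. K lies on line CR with CK:KR = 1:2 ⇒ K = (0, 1/3)
5. S is the centroid of triangle KLF ⇒ S = (1/2, 5/18)
line YS meets LF at V = (-5/24, 29/24)
S = Y + t·(V−Y) with t = -4/3, so YS:SV = -4/3:7/3

YS:SV = -4/7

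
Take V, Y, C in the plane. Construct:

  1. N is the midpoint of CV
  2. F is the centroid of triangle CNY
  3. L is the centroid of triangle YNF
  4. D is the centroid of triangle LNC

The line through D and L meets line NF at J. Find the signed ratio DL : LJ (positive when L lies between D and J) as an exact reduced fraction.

DL:LJ = -5/3

Work in coordinates with V = (0, 0), Y = (1, 0), C = (0, 1).
1. N is the midpoint of CV ⇒ N = (0, 1/2)
2. F is the centroid of triangle CNY ⇒ F = (1/3, 1/2)
3. L is the centroid of triangle YNF ⇒ L = (4/9, 1/3)
4. D is the centroid of triangle LNC ⇒ D = (4/27, 11/18)
line DL meets NF at J = (4/15, 1/2)
L = D + t·(J−D) with t = 5/2, so DL:LJ = 5/2:-3/2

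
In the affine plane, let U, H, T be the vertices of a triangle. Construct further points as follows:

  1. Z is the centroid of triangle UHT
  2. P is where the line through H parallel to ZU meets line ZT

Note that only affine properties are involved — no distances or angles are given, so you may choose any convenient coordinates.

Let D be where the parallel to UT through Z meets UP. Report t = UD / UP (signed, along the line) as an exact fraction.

t = 1/2

Set U = (0, 0), H = (1, 0), T = (0, 1); any affine frame gives the same invariant.
1. Z is the centroid of triangle UHT ⇒ Z = (1/3, 1/3)
2. P is where the line through H parallel to ZU meets line ZT ⇒ P = (2/3, -1/3)
through Z parallel to UT: direction (0, 1); meets UP at D = (1/3, -1/6)
D = U + t·(P−U) with t = 1/2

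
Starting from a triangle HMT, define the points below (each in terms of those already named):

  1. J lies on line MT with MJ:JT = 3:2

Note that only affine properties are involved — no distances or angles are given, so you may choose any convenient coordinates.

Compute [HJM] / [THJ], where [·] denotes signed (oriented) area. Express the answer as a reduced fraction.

[HJM]:[THJ] = -3/2

Choose coordinates H = (0, 0), M = (1, 0), T = (0, 1).
1. J lies on line MT with MJ:JT = 3:2 ⇒ J = (2/5, 3/5)
2·[HJM] = -3/5, 2·[THJ] = 2/5
[HJM]:[THJ] = -3/5:2/5 = -3/2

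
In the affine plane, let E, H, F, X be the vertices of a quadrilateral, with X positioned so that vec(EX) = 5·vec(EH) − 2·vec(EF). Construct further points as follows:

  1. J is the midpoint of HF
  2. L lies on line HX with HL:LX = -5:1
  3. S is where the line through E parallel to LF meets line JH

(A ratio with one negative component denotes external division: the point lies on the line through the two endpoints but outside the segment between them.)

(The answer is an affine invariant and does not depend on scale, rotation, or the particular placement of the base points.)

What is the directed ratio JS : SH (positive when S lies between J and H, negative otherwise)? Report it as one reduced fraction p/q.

JS:SH = -19/14

Set E = (0, 0), H = (1, 0), F = (0, 1), X = (5, -2); any affine frame gives the same invariant.
1. J is the midpoint of HF ⇒ J = (1/2, 1/2)
2. L lies on line HX with HL:LX = -5:1 ⇒ L = (6, -5/2)
3. S is where the line through E parallel to LF meets line JH ⇒ S = (12/5, -7/5)
S = J + t·(H−J) with t = 19/5, so JS:SH = t:(1−t) = 19/5:-14/5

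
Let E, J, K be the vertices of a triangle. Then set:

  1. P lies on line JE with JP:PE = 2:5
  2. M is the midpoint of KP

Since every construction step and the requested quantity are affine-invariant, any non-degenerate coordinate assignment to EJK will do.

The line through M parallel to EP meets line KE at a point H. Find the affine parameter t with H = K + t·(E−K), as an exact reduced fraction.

Work in coordinates with E = (0, 0), J = (1, 0), K = (0, 1).
1. P lies on line JE with JP:PE = 2:5 ⇒ P = (5/7, 0)
2. M is the midpoint of KP ⇒ M = (5/14, 1/2)
through M parallel to EP: direction (5/7, 0); meets KE at H = (0, 1/2)
H = K + t·(E−K) with t = 1/2

t = 1/2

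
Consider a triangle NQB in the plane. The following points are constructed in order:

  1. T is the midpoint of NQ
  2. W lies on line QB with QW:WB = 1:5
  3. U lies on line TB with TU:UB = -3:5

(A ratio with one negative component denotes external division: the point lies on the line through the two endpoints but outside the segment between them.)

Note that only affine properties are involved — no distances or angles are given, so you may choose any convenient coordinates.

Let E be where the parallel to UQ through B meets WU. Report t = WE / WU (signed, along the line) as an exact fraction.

t = -5

Work in coordinates with N = (0, 0), Q = (1, 0), B = (0, 1).
1. T is the midpoint of NQ ⇒ T = (1/2, 0)
2. W lies on line QB with QW:WB = 1:5 ⇒ W = (5/6, 1/6)
3. U lies on line TB with TU:UB = -3:5 ⇒ U = (5/4, -3/2)
through B parallel to UQ: direction (-1/4, 3/2); meets WU at E = (-5/4, 17/2)
E = W + t·(U−W) with t = -5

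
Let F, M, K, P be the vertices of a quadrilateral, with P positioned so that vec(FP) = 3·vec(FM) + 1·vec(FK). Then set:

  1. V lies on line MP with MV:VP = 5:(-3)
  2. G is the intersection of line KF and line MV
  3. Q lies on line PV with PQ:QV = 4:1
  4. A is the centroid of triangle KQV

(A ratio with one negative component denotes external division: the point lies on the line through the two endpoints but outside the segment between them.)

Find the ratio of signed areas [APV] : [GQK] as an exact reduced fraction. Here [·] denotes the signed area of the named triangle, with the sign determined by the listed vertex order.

Assign F = (0, 0), M = (1, 0), K = (0, 1), P = (3, 1) — the answer is frame-independent, so this choice is without loss of generality.
1. V lies on line MP with MV:VP = 5:(-3) ⇒ V = (6, 5/2)
2. G is the intersection of line KF and line MV ⇒ G = (0, -1/2)
3. Q lies on line PV with PQ:QV = 4:1 ⇒ Q = (27/5, 11/5)
4. A is the centroid of triangle KQV ⇒ A = (19/5, 19/10)
2·[APV] = 3/2, 2·[GQK] = 81/10
[APV]:[GQK] = 3/2:81/10 = 5/27

[APV]:[GQK] = 5/27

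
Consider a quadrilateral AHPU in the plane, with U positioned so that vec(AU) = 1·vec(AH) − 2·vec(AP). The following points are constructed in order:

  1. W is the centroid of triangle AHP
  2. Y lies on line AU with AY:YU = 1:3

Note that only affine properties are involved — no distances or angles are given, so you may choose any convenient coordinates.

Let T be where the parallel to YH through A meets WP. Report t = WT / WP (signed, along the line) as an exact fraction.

Assign A = (0, 0), H = (1, 0), P = (0, 1), U = (1, -2) — the answer is frame-independent, so this choice is without loss of generality.
1. W is the centroid of triangle AHP ⇒ W = (1/3, 1/3)
2. Y lies on line AU with AY:YU = 1:3 ⇒ Y = (1/4, -1/2)
through A parallel to YH: direction (3/4, 1/2); meets WP at T = (3/8, 1/4)
T = W + t·(P−W) with t = -1/8

t = -1/8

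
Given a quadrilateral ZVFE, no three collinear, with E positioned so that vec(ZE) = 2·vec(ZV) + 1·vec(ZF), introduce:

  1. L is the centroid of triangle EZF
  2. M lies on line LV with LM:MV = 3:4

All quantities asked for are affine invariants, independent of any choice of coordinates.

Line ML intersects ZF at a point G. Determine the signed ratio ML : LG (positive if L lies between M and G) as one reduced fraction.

ML:LG = 3/14

Work in coordinates with Z = (0, 0), V = (1, 0), F = (0, 1), E = (2, 1).
1. L is the centroid of triangle EZF ⇒ L = (2/3, 2/3)
2. M lies on line LV with LM:MV = 3:4 ⇒ M = (17/21, 8/21)
line ML meets ZF at G = (0, 2)
L = M + t·(G−M) with t = 3/17, so ML:LG = 3/17:14/17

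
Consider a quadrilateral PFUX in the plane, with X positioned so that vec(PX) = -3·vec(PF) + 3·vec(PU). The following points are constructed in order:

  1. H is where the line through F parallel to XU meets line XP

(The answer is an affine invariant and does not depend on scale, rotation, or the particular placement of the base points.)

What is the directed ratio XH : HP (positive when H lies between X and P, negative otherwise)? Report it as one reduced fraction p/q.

Choose coordinates P = (0, 0), F = (1, 0), U = (0, 1), X = (-3, 3).
1. H is where the line through F parallel to XU meets line XP ⇒ H = (-2, 2)
H = X + t·(P−X) with t = 1/3, so XH:HP = t:(1−t) = 1/3:2/3

XH:HP = 1/2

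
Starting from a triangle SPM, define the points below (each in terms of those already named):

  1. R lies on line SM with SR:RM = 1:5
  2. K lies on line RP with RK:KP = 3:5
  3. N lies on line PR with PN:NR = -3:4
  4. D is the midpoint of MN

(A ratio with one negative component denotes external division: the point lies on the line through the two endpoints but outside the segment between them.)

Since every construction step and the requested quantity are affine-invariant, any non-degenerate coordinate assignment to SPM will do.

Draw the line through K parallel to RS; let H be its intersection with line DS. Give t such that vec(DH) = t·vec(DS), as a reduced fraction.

t = 13/16

Assign S = (0, 0), P = (1, 0), M = (0, 1) — the answer is frame-independent, so this choice is without loss of generality.
1. R lies on line SM with SR:RM = 1:5 ⇒ R = (0, 1/6)
2. K lies on line RP with RK:KP = 3:5 ⇒ K = (3/8, 5/48)
3. N lies on line PR with PN:NR = -3:4 ⇒ N = (4, -1/2)
4. D is the midpoint of MN ⇒ D = (2, 1/4)
through K parallel to RS: direction (0, -1/6); meets DS at H = (3/8, 3/64)
H = D + t·(S−D) with t = 13/16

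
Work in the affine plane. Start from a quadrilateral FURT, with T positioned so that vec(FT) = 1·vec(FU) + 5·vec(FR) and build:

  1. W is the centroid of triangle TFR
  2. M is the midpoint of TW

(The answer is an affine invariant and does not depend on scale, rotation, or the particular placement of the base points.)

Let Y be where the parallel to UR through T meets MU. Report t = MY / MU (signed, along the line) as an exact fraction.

Work in coordinates with F = (0, 0), U = (1, 0), R = (0, 1), T = (1, 5).
1. W is the centroid of triangle TFR ⇒ W = (1/3, 2)
2. M is the midpoint of TW ⇒ M = (2/3, 7/2)
through T parallel to UR: direction (-1, 1); meets MU at Y = (9/19, 105/19)
Y = M + t·(U−M) with t = -11/19

t = -11/19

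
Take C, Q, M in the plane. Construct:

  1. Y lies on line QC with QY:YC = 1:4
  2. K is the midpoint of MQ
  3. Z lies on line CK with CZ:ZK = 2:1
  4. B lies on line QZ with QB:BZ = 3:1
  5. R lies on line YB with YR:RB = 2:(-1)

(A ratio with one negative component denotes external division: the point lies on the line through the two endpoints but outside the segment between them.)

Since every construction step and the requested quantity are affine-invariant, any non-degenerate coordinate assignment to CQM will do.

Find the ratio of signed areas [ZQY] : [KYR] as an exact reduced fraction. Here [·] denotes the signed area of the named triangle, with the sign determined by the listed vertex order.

[ZQY]:[KYR] = 4/9

Choose coordinates C = (0, 0), Q = (1, 0), M = (0, 1).
1. Y lies on line QC with QY:YC = 1:4 ⇒ Y = (4/5, 0)
2. K is the midpoint of MQ ⇒ K = (1/2, 1/2)
3. Z lies on line CK with CZ:ZK = 2:1 ⇒ Z = (1/3, 1/3)
4. B lies on line QZ with QB:BZ = 3:1 ⇒ B = (1/2, 1/4)
5. R lies on line YB with YR:RB = 2:(-1) ⇒ R = (1/5, 1/2)
2·[ZQY] = -1/15, 2·[KYR] = -3/20
[ZQY]:[KYR] = -1/15:-3/20 = 4/9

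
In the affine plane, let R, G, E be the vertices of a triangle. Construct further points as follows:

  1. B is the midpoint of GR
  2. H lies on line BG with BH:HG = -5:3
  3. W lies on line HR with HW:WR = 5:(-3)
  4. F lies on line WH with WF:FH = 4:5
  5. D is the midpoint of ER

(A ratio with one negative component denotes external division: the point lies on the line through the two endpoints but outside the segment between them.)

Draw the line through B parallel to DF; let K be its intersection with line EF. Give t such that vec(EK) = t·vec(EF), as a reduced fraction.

Choose coordinates R = (0, 0), G = (1, 0), E = (0, 1).
1. B is the midpoint of GR ⇒ B = (1/2, 0)
2. H lies on line BG with BH:HG = -5:3 ⇒ H = (7/4, 0)
3. W lies on line HR with HW:WR = 5:(-3) ⇒ W = (-21/8, 0)
4. F lies on line WH with WF:FH = 4:5 ⇒ F = (-49/72, 0)
5. D is the midpoint of ER ⇒ D = (0, 1/2)
through B parallel to DF: direction (-49/72, -1/2); meets EF at K = (-67/36, -85/49)
K = E + t·(F−E) with t = 134/49

t = 134/49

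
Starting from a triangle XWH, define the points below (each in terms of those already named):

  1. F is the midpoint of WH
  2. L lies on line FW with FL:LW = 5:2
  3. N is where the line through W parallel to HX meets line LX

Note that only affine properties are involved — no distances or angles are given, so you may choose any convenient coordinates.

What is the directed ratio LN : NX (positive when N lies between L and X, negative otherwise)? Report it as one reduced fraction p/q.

Set X = (0, 0), W = (1, 0), H = (0, 1); any affine frame gives the same invariant.
1. F is the midpoint of WH ⇒ F = (1/2, 1/2)
2. L lies on line FW with FL:LW = 5:2 ⇒ L = (6/7, 1/7)
3. N is where the line through W parallel to HX meets line LX ⇒ N = (1, 1/6)
N = L + t·(X−L) with t = -1/6, so LN:NX = t:(1−t) = -1/6:7/6

LN:NX = -1/7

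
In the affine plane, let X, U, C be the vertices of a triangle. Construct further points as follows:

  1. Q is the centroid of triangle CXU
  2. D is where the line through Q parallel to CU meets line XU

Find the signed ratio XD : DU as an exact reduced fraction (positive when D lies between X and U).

XD:DU = 2

Choose coordinates X = (0, 0), U = (1, 0), C = (0, 1).
1. Q is the centroid of triangle CXU ⇒ Q = (1/3, 1/3)
2. D is where the line through Q parallel to CU meets line XU ⇒ D = (2/3, 0)
D = X + t·(U−X) with t = 2/3, so XD:DU = t:(1−t) = 2/3:1/3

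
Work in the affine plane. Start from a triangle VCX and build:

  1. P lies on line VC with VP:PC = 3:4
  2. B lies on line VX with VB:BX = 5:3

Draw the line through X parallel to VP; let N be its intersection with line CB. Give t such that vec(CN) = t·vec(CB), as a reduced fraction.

Work in coordinates with V = (0, 0), C = (1, 0), X = (0, 1).
1. P lies on line VC with VP:PC = 3:4 ⇒ P = (3/7, 0)
2. B lies on line VX with VB:BX = 5:3 ⇒ B = (0, 5/8)
through X parallel to VP: direction (3/7, 0); meets CB at N = (-3/5, 1)
N = C + t·(B−C) with t = 8/5

t = 8/5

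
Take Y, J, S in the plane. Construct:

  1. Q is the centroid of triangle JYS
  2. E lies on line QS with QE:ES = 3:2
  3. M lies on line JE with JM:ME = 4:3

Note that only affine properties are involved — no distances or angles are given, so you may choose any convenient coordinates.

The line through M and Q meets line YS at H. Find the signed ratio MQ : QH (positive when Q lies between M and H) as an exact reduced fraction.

MQ:QH = 18/35

Work in coordinates with Y = (0, 0), J = (1, 0), S = (0, 1).
1. Q is the centroid of triangle JYS ⇒ Q = (1/3, 1/3)
2. E lies on line QS with QE:ES = 3:2 ⇒ E = (2/15, 11/15)
3. M lies on line JE with JM:ME = 4:3 ⇒ M = (53/105, 44/105)
line MQ meets YS at H = (0, 1/6)
Q = M + t·(H−M) with t = 18/53, so MQ:QH = 18/53:35/53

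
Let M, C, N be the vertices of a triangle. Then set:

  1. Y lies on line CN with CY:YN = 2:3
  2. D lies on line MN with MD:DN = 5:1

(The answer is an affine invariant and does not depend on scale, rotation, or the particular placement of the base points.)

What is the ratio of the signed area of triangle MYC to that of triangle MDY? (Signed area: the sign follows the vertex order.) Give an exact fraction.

Work in coordinates with M = (0, 0), C = (1, 0), N = (0, 1).
1. Y lies on line CN with CY:YN = 2:3 ⇒ Y = (3/5, 2/5)
2. D lies on line MN with MD:DN = 5:1 ⇒ D = (0, 5/6)
2·[MYC] = -2/5, 2·[MDY] = -1/2
[MYC]:[MDY] = -2/5:-1/2 = 4/5

[MYC]:[MDY] = 4/5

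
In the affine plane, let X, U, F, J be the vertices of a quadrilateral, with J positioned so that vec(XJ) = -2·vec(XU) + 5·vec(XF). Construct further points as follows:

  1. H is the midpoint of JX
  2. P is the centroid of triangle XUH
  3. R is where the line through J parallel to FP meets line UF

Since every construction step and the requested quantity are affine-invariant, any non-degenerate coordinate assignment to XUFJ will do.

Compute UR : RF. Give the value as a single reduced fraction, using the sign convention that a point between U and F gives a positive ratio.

UR:RF = -3/2

Work in coordinates with X = (0, 0), U = (1, 0), F = (0, 1), J = (-2, 5).
1. H is the midpoint of JX ⇒ H = (-1, 5/2)
2. P is the centroid of triangle XUH ⇒ P = (0, 5/6)
3. R is where the line through J parallel to FP meets line UF ⇒ R = (-2, 3)
R = U + t·(F−U) with t = 3, so UR:RF = t:(1−t) = 3:-2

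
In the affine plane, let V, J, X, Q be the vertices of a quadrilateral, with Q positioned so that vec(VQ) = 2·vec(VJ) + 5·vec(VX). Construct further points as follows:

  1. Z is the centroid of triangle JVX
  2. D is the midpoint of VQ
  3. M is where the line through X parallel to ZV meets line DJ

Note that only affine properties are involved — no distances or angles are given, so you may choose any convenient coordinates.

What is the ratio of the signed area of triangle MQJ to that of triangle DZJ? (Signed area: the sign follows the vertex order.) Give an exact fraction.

Set V = (0, 0), J = (1, 0), X = (0, 1), Q = (2, 5); any affine frame gives the same invariant.
1. Z is the centroid of triangle JVX ⇒ Z = (1/3, 1/3)
2. D is the midpoint of VQ ⇒ D = (1, 5/2)
3. M is where the line through X parallel to ZV meets line DJ ⇒ M = (1, 2)
2·[MQJ] = -2, 2·[DZJ] = 5/3
[MQJ]:[DZJ] = -2:5/3 = -6/5

[MQJ]:[DZJ] = -6/5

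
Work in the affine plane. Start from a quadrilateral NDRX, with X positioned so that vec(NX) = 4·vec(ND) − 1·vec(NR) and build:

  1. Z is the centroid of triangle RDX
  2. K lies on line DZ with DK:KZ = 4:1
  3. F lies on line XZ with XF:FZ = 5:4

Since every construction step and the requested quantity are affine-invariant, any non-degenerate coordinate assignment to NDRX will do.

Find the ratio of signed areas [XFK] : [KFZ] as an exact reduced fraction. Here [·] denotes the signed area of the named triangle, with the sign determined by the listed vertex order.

[XFK]:[KFZ] = 5/4

Choose coordinates N = (0, 0), D = (1, 0), R = (0, 1), X = (4, -1).
1. Z is the centroid of triangle RDX ⇒ Z = (5/3, 0)
2. K lies on line DZ with DK:KZ = 4:1 ⇒ K = (23/15, 0)
3. F lies on line XZ with XF:FZ = 5:4 ⇒ F = (73/27, -4/9)
2·[XFK] = 2/27, 2·[KFZ] = 8/135
[XFK]:[KFZ] = 2/27:8/135 = 5/4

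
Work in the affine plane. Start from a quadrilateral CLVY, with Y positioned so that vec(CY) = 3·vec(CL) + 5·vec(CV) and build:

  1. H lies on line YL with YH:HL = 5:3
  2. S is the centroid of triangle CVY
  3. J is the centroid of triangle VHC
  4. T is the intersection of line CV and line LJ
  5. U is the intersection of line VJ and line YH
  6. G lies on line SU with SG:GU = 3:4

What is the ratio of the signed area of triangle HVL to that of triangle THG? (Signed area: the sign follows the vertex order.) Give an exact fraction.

Set C = (0, 0), L = (1, 0), V = (0, 1), Y = (3, 5); any affine frame gives the same invariant.
1. H lies on line YL with YH:HL = 5:3 ⇒ H = (7/4, 15/8)
2. S is the centroid of triangle CVY ⇒ S = (1, 2)
3. J is the centroid of triangle VHC ⇒ J = (7/12, 23/24)
4. T is the intersection of line CV and line LJ ⇒ T = (0, 23/10)
5. U is the intersection of line VJ and line YH ⇒ U = (49/36, 65/72)
6. G lies on line SU with SG:GU = 3:4 ⇒ G = (97/84, 257/168)
2·[HVL] = 21/8, 2·[THG] = -6/7
[HVL]:[THG] = 21/8:-6/7 = -49/16

[HVL]:[THG] = -49/16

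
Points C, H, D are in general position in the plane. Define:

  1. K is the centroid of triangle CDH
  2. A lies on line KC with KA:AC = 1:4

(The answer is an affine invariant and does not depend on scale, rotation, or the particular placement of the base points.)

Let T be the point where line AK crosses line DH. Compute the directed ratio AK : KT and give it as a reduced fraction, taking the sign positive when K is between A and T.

Work in coordinates with C = (0, 0), H = (1, 0), D = (0, 1).
1. K is the centroid of triangle CDH ⇒ K = (1/3, 1/3)
2. A lies on line KC with KA:AC = 1:4 ⇒ A = (4/15, 4/15)
line AK meets DH at T = (1/2, 1/2)
K = A + t·(T−A) with t = 2/7, so AK:KT = 2/7:5/7

AK:KT = 2/5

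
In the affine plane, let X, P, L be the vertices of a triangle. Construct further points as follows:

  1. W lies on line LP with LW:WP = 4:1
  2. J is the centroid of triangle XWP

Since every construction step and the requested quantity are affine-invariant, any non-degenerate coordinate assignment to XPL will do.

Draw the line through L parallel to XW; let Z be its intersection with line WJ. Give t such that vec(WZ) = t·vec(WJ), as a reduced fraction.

Choose coordinates X = (0, 0), P = (1, 0), L = (0, 1).
1. W lies on line LP with LW:WP = 4:1 ⇒ W = (4/5, 1/5)
2. J is the centroid of triangle XWP ⇒ J = (3/5, 1/15)
through L parallel to XW: direction (4/5, 1/5); meets WJ at Z = (16/5, 9/5)
Z = W + t·(J−W) with t = -12

t = -12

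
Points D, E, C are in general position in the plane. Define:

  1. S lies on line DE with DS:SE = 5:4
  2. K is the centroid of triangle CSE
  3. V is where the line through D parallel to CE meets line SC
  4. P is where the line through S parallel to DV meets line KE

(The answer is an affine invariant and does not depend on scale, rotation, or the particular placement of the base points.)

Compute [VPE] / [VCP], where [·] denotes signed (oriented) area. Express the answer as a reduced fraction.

Choose coordinates D = (0, 0), E = (1, 0), C = (0, 1).
1. S lies on line DE with DS:SE = 5:4 ⇒ S = (5/9, 0)
2. K is the centroid of triangle CSE ⇒ K = (14/27, 1/3)
3. V is where the line through D parallel to CE meets line SC ⇒ V = (5/4, -5/4)
4. P is where the line through S parallel to DV meets line KE ⇒ P = (-4/9, 1)
2·[VPE] = -14/9, 2·[VCP] = 1
[VPE]:[VCP] = -14/9:1 = -14/9

[VPE]:[VCP] = -14/9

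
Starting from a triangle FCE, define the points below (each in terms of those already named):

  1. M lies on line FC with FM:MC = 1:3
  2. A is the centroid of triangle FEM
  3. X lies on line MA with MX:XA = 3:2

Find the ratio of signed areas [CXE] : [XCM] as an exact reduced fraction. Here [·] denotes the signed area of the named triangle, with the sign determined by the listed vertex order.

[CXE]:[XCM] = 13/3

Set F = (0, 0), C = (1, 0), E = (0, 1); any affine frame gives the same invariant.
1. M lies on line FC with FM:MC = 1:3 ⇒ M = (1/4, 0)
2. A is the centroid of triangle FEM ⇒ A = (1/12, 1/3)
3. X lies on line MA with MX:XA = 3:2 ⇒ X = (3/20, 1/5)
2·[CXE] = -13/20, 2·[XCM] = -3/20
[CXE]:[XCM] = -13/20:-3/20 = 13/3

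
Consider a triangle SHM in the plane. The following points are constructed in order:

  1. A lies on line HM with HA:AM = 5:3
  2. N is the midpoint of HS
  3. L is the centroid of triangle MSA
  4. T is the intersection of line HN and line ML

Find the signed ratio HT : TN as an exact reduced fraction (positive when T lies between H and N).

Work in coordinates with S = (0, 0), H = (1, 0), M = (0, 1).
1. A lies on line HM with HA:AM = 5:3 ⇒ A = (3/8, 5/8)
2. N is the midpoint of HS ⇒ N = (1/2, 0)
3. L is the centroid of triangle MSA ⇒ L = (1/8, 13/24)
4. T is the intersection of line HN and line ML ⇒ T = (3/11, 0)
T = H + t·(N−H) with t = 16/11, so HT:TN = t:(1−t) = 16/11:-5/11

HT:TN = -16/5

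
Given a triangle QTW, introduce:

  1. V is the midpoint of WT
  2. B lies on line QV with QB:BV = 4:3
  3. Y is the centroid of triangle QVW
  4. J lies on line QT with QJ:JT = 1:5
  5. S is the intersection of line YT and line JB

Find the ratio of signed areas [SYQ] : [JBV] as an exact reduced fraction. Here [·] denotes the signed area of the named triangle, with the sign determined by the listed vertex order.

Work in coordinates with Q = (0, 0), T = (1, 0), W = (0, 1).
1. V is the midpoint of WT ⇒ V = (1/2, 1/2)
2. B lies on line QV with QB:BV = 4:3 ⇒ B = (2/7, 2/7)
3. Y is the centroid of triangle QVW ⇒ Y = (1/6, 1/2)
4. J lies on line QT with QJ:JT = 1:5 ⇒ J = (1/6, 0)
5. S is the intersection of line YT and line JB ⇒ S = (1/3, 2/5)
2·[SYQ] = 1/10, 2·[JBV] = -1/28
[SYQ]:[JBV] = 1/10:-1/28 = -14/5

[SYQ]:[JBV] = -14/5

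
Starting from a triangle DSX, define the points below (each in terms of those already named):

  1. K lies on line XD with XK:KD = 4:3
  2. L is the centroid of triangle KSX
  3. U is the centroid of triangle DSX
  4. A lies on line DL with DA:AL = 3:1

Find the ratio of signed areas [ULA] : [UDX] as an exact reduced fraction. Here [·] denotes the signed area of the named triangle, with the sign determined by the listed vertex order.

Work in coordinates with D = (0, 0), S = (1, 0), X = (0, 1).
1. K lies on line XD with XK:KD = 4:3 ⇒ K = (0, 3/7)
2. L is the centroid of triangle KSX ⇒ L = (1/3, 10/21)
3. U is the centroid of triangle DSX ⇒ U = (1/3, 1/3)
4. A lies on line DL with DA:AL = 3:1 ⇒ A = (1/4, 5/14)
2·[ULA] = 1/84, 2·[UDX] = -1/3
[ULA]:[UDX] = 1/84:-1/3 = -1/28

[ULA]:[UDX] = -1/28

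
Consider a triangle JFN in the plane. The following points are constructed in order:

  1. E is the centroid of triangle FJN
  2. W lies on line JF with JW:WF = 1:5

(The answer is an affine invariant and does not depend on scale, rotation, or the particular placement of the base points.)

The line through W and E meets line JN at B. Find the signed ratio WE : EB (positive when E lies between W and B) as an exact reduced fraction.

WE:EB = -1/2

Set J = (0, 0), F = (1, 0), N = (0, 1); any affine frame gives the same invariant.
1. E is the centroid of triangle FJN ⇒ E = (1/3, 1/3)
2. W lies on line JF with JW:WF = 1:5 ⇒ W = (1/6, 0)
line WE meets JN at B = (0, -1/3)
E = W + t·(B−W) with t = -1, so WE:EB = -1:2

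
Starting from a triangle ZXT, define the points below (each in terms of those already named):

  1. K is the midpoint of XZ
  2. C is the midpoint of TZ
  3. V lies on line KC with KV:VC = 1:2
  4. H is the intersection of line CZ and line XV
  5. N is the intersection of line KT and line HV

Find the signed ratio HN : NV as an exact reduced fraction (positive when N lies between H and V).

HN:NV = -9/2

Set Z = (0, 0), X = (1, 0), T = (0, 1); any affine frame gives the same invariant.
1. K is the midpoint of XZ ⇒ K = (1/2, 0)
2. C is the midpoint of TZ ⇒ C = (0, 1/2)
3. V lies on line KC with KV:VC = 1:2 ⇒ V = (1/3, 1/6)
4. H is the intersection of line CZ and line XV ⇒ H = (0, 1/4)
5. N is the intersection of line KT and line HV ⇒ N = (3/7, 1/7)
N = H + t·(V−H) with t = 9/7, so HN:NV = t:(1−t) = 9/7:-2/7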